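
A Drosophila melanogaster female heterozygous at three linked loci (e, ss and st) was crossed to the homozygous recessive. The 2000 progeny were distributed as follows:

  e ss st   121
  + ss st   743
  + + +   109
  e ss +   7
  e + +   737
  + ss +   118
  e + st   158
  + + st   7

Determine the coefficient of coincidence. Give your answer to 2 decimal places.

0.40

The two most frequent reciprocal classes, + ss st and e + +, are the parental types, so the F1 was + ss st / e + +.
The two rarest classes, + + st and e ss +, are the double crossovers. Comparing them with the parentals, only the ss allele has switched, so ss is the middle locus and the order is e – ss – st.
e–ss: (230 + 14)/2000 = 0.1220; ss–st: (276 + 14)/2000 = 0.1450.
Expected DCO frequency = 0.1220 × 0.1450 ≈ 0.01769; observed = 14/2000 ≈ 0.00700.
Coefficient of coincidence = 0.00700/0.01769 ≈ 0.40.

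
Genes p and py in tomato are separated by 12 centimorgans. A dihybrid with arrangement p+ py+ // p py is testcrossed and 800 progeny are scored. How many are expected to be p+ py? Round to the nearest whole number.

A map distance of 12 centimorgans corresponds to a recombination frequency of 0.120.
The F1 is p+ py+ / p py, so p+ py is a recombinant gamete class with expected frequency r/2 = 0.120/2 = 0.0600.
Expected number = 0.0600 × 800 = 48.00 ≈ 48.

48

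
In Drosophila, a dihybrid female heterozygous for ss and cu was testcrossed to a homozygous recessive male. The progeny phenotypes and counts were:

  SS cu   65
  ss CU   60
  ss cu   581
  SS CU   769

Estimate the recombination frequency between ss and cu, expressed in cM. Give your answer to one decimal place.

8.5 cM

The two most frequent classes, SS CU (769) and ss cu (581), are the parental types, so the F1 was SS CU / ss cu.
The recombinant classes are SS cu and ss CU: 65 + 60 = 125.
Recombination frequency = 125/1475 = 0.0847 ≈ 8.5%, i.e. 8.5 cM.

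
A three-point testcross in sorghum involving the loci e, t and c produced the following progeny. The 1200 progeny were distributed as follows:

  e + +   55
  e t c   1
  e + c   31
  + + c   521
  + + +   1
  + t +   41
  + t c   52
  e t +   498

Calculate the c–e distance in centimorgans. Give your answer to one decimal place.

The two most frequent reciprocal classes, + + c and e t +, are the parental types, so the F1 was + + c / e t +.
The two rarest classes, + + + and e t c, are the double crossovers. Comparing them with the parentals, only the c allele has switched, so c is the middle locus and the order is t – c – e.
Crossovers in the c–e interval produce the single-crossover classes e + c and + t + (31 + 41 = 72) plus the double crossovers (2).
RF(c–e) = (72 + 2) / 1200 = 74/1200 = 0.0617 → 6.2 centimorgans.

6.2 centimorgans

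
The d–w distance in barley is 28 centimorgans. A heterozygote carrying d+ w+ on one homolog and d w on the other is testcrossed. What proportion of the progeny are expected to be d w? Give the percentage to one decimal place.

A map distance of 28 centimorgans corresponds to a recombination frequency of 0.280.
The F1 is d+ w+ / d w, so d w is a parental gamete class with expected frequency (1 − r)/2 = 0.720/2 = 0.3600.
That is 0.3600 = 36.0% of the progeny.

36.0%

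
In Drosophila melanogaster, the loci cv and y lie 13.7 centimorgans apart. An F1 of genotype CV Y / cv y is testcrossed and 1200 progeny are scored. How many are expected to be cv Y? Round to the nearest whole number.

A map distance of 13.7 centimorgans corresponds to a recombination frequency of 0.137.
The F1 is CV Y / cv y, so cv Y is a recombinant gamete class with expected frequency r/2 = 0.137/2 = 0.0685.
Expected number = 0.0685 × 1200 = 82.20 ≈ 82.

82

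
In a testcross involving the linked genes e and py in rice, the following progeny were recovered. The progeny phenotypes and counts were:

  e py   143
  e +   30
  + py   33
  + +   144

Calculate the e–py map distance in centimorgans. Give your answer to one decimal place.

18.0 centimorgans

The two most frequent classes, + + (144) and e py (143), are the parental types, so the F1 was + + / e py.
The recombinant classes are + py and e +: 33 + 30 = 63.
Recombination frequency = 63/350 = 0.1800 ≈ 18.0%, i.e. 18.0 centimorgans.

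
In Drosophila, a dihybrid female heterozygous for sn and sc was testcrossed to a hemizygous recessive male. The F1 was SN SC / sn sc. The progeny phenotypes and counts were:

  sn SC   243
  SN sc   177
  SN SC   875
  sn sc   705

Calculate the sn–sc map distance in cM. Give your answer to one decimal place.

21.0 cM

The recombinant classes are SN sc and sn SC: 177 + 243 = 420.
Recombination frequency = 420/2000 = 0.2100 ≈ 21.0%, i.e. 21.0 cM.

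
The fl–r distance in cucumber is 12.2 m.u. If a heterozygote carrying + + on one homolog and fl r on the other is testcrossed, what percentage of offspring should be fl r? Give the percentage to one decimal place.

A map distance of 12.2 m.u. corresponds to a recombination frequency of 0.122.
The F1 is + + / fl r, so fl r is a parental gamete class with expected frequency (1 − r)/2 = 0.878/2 = 0.4390.
That is 0.4390 = 43.9% of the progeny.

43.9%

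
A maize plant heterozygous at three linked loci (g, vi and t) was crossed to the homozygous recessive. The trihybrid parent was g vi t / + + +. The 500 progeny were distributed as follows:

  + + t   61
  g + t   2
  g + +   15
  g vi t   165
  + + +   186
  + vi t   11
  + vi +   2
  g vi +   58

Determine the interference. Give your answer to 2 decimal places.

The two rarest classes, g + t and + vi +, are the double crossovers. Comparing them with the parentals, only the vi allele has switched, so vi is the middle locus and the order is g – vi – t.
g–vi: (26 + 4)/500 = 0.0600; vi–t: (119 + 4)/500 = 0.2460.
Expected DCO frequency = 0.0600 × 0.2460 ≈ 0.01476; observed = 4/500 ≈ 0.00800.
Coefficient of coincidence = 0.00800/0.01476 ≈ 0.54; interference = 1 − 0.54 = 0.46.

0.46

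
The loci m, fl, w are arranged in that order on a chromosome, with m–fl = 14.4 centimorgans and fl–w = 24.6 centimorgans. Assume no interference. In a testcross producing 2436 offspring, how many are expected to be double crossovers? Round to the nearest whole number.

86

Map distances give recombination frequencies of 0.144 and 0.246 for the two intervals.
With no interference, expected double-crossover frequency = 0.144 × 0.246 = 0.03542.
Expected number = 0.03542 × 2436 = 86.29 ≈ 86.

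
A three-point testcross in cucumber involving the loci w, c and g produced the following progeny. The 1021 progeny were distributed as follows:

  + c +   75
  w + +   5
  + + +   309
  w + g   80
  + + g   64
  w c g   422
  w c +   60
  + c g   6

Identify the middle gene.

w

The two most frequent reciprocal classes, + + + and w c g, are the parental types, so the F1 was + + + / w c g.
The two rarest classes, w + + and + c g, are the double crossovers. Comparing them with the parentals, only the w allele has switched, so w is the middle locus and the order is g – w – c.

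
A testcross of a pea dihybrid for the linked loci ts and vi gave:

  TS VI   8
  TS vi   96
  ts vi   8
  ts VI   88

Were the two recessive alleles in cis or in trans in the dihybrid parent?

trans

The two most frequent classes are TS vi (96) and ts VI (88); these are the parental (non-recombinant) types.
So the F1 carried TS vi on one chromosome and ts VI on the other — the recessive alleles are on opposite chromosomes (trans / repulsion).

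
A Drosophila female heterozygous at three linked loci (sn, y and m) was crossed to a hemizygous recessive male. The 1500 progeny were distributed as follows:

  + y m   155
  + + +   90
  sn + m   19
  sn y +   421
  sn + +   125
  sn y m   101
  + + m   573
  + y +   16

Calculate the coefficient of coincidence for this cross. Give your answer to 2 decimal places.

0.74

The two most frequent reciprocal classes, + + m and sn y +, are the parental types, so the F1 was + + m / sn y +.
The two rarest classes, sn + m and + y +, are the double crossovers. Comparing them with the parentals, only the sn allele has switched, so sn is the middle locus and the order is m – sn – y.
m–sn: (191 + 35)/1500 = 0.1507; sn–y: (280 + 35)/1500 = 0.2100.
Expected DCO frequency = 0.1507 × 0.2100 ≈ 0.03165; observed = 35/1500 ≈ 0.02333.
Coefficient of coincidence = 0.02333/0.03165 ≈ 0.74.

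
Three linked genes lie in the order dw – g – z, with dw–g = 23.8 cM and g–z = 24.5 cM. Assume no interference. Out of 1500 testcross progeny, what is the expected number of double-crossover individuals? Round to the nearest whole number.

87

Map distances give recombination frequencies of 0.238 and 0.245 for the two intervals.
With no interference, expected double-crossover frequency = 0.238 × 0.245 = 0.05831.
Expected number = 0.05831 × 1500 = 87.47 ≈ 87.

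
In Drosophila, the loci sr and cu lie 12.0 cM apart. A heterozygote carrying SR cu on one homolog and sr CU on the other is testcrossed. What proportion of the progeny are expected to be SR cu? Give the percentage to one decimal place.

A map distance of 12.0 cM corresponds to a recombination frequency of 0.120.
The F1 is SR cu / sr CU, so SR cu is a parental gamete class with expected frequency (1 − r)/2 = 0.880/2 = 0.4400.
That is 0.4400 = 44.0% of the progeny.

44.0%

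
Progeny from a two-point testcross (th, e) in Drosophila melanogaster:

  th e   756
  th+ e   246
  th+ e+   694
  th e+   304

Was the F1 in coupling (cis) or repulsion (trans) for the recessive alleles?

cis

The two most frequent classes are th+ e+ (694) and th e (756); these are the parental (non-recombinant) types.
So the F1 carried th+ e+ on one chromosome and th e on the other — the recessive alleles are on the same chromosome (cis / coupling).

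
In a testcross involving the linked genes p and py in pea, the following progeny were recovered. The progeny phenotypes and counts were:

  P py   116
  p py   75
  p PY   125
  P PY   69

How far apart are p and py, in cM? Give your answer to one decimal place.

37.4 cM

The two most frequent classes, P py (116) and p PY (125), are the parental types, so the F1 was P py / p PY.
The recombinant classes are P PY and p py: 69 + 75 = 144.
Recombination frequency = 144/385 = 0.3740 ≈ 37.4%, i.e. 37.4 cM.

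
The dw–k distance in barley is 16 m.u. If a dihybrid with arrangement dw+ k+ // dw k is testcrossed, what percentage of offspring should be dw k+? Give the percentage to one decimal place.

A map distance of 16 m.u. corresponds to a recombination frequency of 0.160.
The F1 is dw+ k+ / dw k, so dw k+ is a recombinant gamete class with expected frequency r/2 = 0.160/2 = 0.0800.
That is 0.0800 = 8.0% of the progeny.

8.0%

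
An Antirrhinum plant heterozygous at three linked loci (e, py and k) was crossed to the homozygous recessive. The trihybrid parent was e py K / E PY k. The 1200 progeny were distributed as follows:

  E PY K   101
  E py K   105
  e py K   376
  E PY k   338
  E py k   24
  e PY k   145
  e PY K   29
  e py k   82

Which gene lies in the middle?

The two rarest classes, e PY K and E py k, are the double crossovers. Comparing them with the parentals, only the py allele has switched, so py is the middle locus and the order is e – py – k.

py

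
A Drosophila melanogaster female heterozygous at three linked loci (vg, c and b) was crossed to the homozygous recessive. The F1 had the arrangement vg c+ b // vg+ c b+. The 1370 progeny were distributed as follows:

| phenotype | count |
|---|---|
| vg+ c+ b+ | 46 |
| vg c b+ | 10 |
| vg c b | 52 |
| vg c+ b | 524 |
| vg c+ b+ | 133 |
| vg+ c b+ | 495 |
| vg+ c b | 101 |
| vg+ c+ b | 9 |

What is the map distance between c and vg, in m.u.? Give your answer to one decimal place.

8.5 m.u.

The two rarest classes, vg+ c+ b and vg c b+, are the double crossovers. Comparing them with the parentals, only the vg allele has switched, so vg is the middle locus and the order is b – vg – c.
Crossovers in the vg–c interval produce the single-crossover classes vg c b and vg+ c+ b+ (52 + 46 = 98) plus the double crossovers (19).
RF(vg–c) = (98 + 19) / 1370 = 117/1370 = 0.0854 → 8.5 m.u.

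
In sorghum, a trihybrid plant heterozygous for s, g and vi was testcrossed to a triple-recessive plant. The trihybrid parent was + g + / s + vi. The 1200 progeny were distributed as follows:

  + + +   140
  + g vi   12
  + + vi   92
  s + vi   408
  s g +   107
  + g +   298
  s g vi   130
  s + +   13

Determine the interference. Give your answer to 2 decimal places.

0.55

The two rarest classes, + g vi and s + +, are the double crossovers. Comparing them with the parentals, only the vi allele has switched, so vi is the middle locus and the order is g – vi – s.
g–vi: (270 + 25)/1200 = 0.2458; vi–s: (199 + 25)/1200 = 0.1867.
Expected DCO frequency = 0.2458 × 0.1867 ≈ 0.04589; observed = 25/1200 ≈ 0.02083.
Coefficient of coincidence = 0.02083/0.04589 ≈ 0.45; interference = 1 − 0.45 = 0.55.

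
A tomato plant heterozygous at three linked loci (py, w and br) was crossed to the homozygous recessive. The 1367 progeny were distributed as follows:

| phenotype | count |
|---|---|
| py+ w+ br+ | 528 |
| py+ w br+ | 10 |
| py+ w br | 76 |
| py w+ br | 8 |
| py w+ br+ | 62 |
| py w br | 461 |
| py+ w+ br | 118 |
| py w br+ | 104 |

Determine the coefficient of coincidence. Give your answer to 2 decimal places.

The two most frequent reciprocal classes, py w br and py+ w+ br+, are the parental types, so the F1 was py w br / py+ w+ br+.
The two rarest classes, py w+ br and py+ w br+, are the double crossovers. Comparing them with the parentals, only the w allele has switched, so w is the middle locus and the order is br – w – py.
br–w: (222 + 18)/1367 = 0.1756; w–py: (138 + 18)/1367 = 0.1141.
Expected DCO frequency = 0.1756 × 0.1141 ≈ 0.02004; observed = 18/1367 ≈ 0.01317.
Coefficient of coincidence = 0.01317/0.02004 ≈ 0.66.

0.66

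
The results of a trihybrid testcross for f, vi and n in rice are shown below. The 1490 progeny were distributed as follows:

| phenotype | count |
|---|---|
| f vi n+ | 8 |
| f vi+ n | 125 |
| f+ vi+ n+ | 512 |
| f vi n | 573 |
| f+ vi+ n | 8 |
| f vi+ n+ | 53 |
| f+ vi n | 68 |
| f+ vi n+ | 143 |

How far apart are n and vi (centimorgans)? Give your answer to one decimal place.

19.1 centimorgans

The two most frequent reciprocal classes, f vi n and f+ vi+ n+, are the parental types, so the F1 was f vi n / f+ vi+ n+.
The two rarest classes, f vi n+ and f+ vi+ n, are the double crossovers. Comparing them with the parentals, only the n allele has switched, so n is the middle locus and the order is f – n – vi.
Crossovers in the n–vi interval produce the single-crossover classes f vi+ n and f+ vi n+ (125 + 143 = 268) plus the double crossovers (16).
RF(n–vi) = (268 + 16) / 1490 = 284/1490 = 0.1906 → 19.1 centimorgans.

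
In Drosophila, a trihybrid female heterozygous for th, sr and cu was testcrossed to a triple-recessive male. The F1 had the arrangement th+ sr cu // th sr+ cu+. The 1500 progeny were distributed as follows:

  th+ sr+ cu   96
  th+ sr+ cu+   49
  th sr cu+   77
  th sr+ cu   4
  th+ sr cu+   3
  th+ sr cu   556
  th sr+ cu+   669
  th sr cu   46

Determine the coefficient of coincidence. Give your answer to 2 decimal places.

The two rarest classes, th+ sr cu+ and th sr+ cu, are the double crossovers. Comparing them with the parentals, only the cu allele has switched, so cu is the middle locus and the order is sr – cu – th.
sr–cu: (173 + 7)/1500 = 0.1200; cu–th: (95 + 7)/1500 = 0.0680.
Expected DCO frequency = 0.1200 × 0.0680 ≈ 0.00816; observed = 7/1500 ≈ 0.00467.
Coefficient of coincidence = 0.00467/0.00816 ≈ 0.57.

0.57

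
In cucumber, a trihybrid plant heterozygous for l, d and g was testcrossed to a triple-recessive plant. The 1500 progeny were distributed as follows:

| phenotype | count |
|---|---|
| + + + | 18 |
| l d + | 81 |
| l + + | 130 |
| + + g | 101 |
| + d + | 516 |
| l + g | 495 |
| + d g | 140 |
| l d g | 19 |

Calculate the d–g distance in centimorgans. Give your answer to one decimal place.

20.5 centimorgans

The two most frequent reciprocal classes, + d + and l + g, are the parental types, so the F1 was + d + / l + g.
The two rarest classes, + + + and l d g, are the double crossovers. Comparing them with the parentals, only the d allele has switched, so d is the middle locus and the order is g – d – l.
Crossovers in the g–d interval produce the single-crossover classes + d g and l + + (140 + 130 = 270) plus the double crossovers (37).
RF(g–d) = (270 + 37) / 1500 = 307/1500 = 0.2047 → 20.5 centimorgans.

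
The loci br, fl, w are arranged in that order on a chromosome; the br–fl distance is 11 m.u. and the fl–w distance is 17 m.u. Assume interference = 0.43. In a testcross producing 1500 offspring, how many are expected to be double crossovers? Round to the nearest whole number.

Map distances give recombination frequencies of 0.110 and 0.170 for the two intervals.
With interference 0.43 (so coincidence = 0.57), expected double-crossover frequency = 0.110 × 0.170 × 0.57 = 0.01066.
Expected number = 0.01066 × 1500 = 15.99 ≈ 16.

16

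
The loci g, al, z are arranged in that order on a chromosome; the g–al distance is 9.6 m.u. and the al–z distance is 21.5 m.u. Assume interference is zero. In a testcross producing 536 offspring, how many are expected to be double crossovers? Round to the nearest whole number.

11

Map distances give recombination frequencies of 0.096 and 0.215 for the two intervals.
With no interference, expected double-crossover frequency = 0.096 × 0.215 = 0.02064.
Expected number = 0.02064 × 536 = 11.06 ≈ 11.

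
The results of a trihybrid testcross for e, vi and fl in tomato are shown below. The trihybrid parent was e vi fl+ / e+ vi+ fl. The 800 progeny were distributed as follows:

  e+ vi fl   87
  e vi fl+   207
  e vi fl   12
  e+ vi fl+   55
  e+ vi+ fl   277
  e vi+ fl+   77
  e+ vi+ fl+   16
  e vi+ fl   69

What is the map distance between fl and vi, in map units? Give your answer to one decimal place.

The two rarest classes, e vi fl and e+ vi+ fl+, are the double crossovers. Comparing them with the parentals, only the fl allele has switched, so fl is the middle locus and the order is vi – fl – e.
Crossovers in the vi–fl interval produce the single-crossover classes e vi+ fl+ and e+ vi fl (77 + 87 = 164) plus the double crossovers (28).
RF(vi–fl) = (164 + 28) / 800 = 192/800 = 0.2400 → 24.0 map units.

24.0 map units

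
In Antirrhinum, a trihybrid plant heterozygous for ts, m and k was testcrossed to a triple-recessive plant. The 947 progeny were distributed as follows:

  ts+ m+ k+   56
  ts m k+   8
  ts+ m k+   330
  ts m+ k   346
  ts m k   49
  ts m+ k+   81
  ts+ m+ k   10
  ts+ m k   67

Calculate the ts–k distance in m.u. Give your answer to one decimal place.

17.5 m.u.

The two most frequent reciprocal classes, ts m+ k and ts+ m k+, are the parental types, so the F1 was ts m+ k / ts+ m k+.
The two rarest classes, ts+ m+ k and ts m k+, are the double crossovers. Comparing them with the parentals, only the ts allele has switched, so ts is the middle locus and the order is k – ts – m.
Crossovers in the k–ts interval produce the single-crossover classes ts m+ k+ and ts+ m k (81 + 67 = 148) plus the double crossovers (18).
RF(k–ts) = (148 + 18) / 947 = 166/947 = 0.1753 → 17.5 m.u.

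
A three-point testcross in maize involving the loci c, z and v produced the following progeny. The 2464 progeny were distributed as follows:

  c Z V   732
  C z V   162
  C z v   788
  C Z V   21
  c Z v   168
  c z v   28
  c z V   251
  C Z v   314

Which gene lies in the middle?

The two most frequent reciprocal classes, c Z V and C z v, are the parental types, so the F1 was c Z V / C z v.
The two rarest classes, C Z V and c z v, are the double crossovers. Comparing them with the parentals, only the c allele has switched, so c is the middle locus and the order is z – c – v.

c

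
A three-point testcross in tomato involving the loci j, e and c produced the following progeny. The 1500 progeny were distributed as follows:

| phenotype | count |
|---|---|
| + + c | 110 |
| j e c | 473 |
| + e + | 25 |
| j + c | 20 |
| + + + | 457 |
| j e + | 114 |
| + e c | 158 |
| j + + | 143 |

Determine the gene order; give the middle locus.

The two most frequent reciprocal classes, j e c and + + +, are the parental types, so the F1 was j e c / + + +.
The two rarest classes, j + c and + e +, are the double crossovers. Comparing them with the parentals, only the e allele has switched, so e is the middle locus and the order is j – e – c.

e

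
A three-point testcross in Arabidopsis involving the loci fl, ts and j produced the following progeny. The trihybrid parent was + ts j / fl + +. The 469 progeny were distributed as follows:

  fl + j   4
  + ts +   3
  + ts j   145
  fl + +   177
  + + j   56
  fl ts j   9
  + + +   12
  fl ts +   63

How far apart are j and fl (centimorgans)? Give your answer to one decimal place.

The two rarest classes, + ts + and fl + j, are the double crossovers. Comparing them with the parentals, only the j allele has switched, so j is the middle locus and the order is ts – j – fl.
Crossovers in the j–fl interval produce the single-crossover classes fl ts j and + + + (9 + 12 = 21) plus the double crossovers (7).
RF(j–fl) = (21 + 7) / 469 = 28/469 = 0.0597 → 6.0 centimorgans.

6.0 centimorgans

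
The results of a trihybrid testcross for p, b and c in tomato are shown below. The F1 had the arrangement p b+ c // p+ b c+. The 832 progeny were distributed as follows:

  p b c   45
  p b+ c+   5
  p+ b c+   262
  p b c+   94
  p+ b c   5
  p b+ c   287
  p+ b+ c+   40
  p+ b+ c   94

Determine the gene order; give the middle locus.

c

The two rarest classes, p b+ c+ and p+ b c, are the double crossovers. Comparing them with the parentals, only the c allele has switched, so c is the middle locus and the order is p – c – b.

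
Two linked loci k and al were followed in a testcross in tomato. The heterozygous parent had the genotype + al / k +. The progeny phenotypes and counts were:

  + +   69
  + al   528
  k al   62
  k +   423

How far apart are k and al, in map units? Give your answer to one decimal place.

The recombinant classes are + + and k al: 69 + 62 = 131.
Recombination frequency = 131/1082 = 0.1211 ≈ 12.1%, i.e. 12.1 map units.

12.1 map units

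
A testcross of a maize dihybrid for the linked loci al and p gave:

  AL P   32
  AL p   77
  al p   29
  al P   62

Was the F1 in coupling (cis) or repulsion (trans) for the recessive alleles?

trans

The two most frequent classes are AL p (77) and al P (62); these are the parental (non-recombinant) types.
So the F1 carried AL p on one chromosome and al P on the other — the recessive alleles are on opposite chromosomes (trans / repulsion).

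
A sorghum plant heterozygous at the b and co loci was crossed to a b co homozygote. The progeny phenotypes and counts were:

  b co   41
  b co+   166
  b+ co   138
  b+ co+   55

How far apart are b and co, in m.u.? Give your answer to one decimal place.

The two most frequent classes, b+ co (138) and b co+ (166), are the parental types, so the F1 was b+ co / b co+.
The recombinant classes are b+ co+ and b co: 55 + 41 = 96.
Recombination frequency = 96/400 = 0.2400 ≈ 24.0%, i.e. 24.0 m.u.

24.0 m.u.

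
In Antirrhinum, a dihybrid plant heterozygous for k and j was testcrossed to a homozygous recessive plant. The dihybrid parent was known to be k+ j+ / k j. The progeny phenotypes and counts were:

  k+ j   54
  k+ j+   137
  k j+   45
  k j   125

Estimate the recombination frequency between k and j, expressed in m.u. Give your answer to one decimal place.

27.4 m.u.

The recombinant classes are k+ j and k j+: 54 + 45 = 99.
Recombination frequency = 99/361 = 0.2742 ≈ 27.4%, i.e. 27.4 m.u.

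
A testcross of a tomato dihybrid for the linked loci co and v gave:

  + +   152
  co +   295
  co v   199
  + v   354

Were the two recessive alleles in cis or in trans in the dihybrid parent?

The two most frequent classes are + v (354) and co + (295); these are the parental (non-recombinant) types.
So the F1 carried + v on one chromosome and co + on the other — the recessive alleles are on opposite chromosomes (trans / repulsion).

trans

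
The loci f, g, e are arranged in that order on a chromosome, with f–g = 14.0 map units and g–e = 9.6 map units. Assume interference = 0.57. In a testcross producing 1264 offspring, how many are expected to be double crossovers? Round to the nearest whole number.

Map distances give recombination frequencies of 0.140 and 0.096 for the two intervals.
With interference 0.57 (so coincidence = 0.43), expected double-crossover frequency = 0.140 × 0.096 × 0.43 = 0.00578.
Expected number = 0.00578 × 1264 = 7.30 ≈ 7.

7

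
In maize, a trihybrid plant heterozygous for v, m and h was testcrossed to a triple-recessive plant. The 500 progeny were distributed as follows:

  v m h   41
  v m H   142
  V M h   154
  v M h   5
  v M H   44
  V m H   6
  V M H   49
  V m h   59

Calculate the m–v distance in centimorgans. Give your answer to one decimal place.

22.8 centimorgans

The two most frequent reciprocal classes, v m H and V M h, are the parental types, so the F1 was v m H / V M h.
The two rarest classes, V m H and v M h, are the double crossovers. Comparing them with the parentals, only the v allele has switched, so v is the middle locus and the order is h – v – m.
Crossovers in the v–m interval produce the single-crossover classes v M H and V m h (44 + 59 = 103) plus the double crossovers (11).
RF(v–m) = (103 + 11) / 500 = 114/500 = 0.2280 → 22.8 centimorgans.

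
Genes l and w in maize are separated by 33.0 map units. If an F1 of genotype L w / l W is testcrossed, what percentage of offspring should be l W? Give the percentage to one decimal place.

A map distance of 33.0 map units corresponds to a recombination frequency of 0.330.
The F1 is L w / l W, so l W is a parental gamete class with expected frequency (1 − r)/2 = 0.670/2 = 0.3350.
That is 0.3350 = 33.5% of the progeny.

33.5%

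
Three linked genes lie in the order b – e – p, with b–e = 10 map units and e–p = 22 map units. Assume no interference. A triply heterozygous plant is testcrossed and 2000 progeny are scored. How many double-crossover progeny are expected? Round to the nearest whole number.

Map distances give recombination frequencies of 0.100 and 0.220 for the two intervals.
With no interference, expected double-crossover frequency = 0.100 × 0.220 = 0.02200.
Expected number = 0.02200 × 2000 = 44.00 ≈ 44.

44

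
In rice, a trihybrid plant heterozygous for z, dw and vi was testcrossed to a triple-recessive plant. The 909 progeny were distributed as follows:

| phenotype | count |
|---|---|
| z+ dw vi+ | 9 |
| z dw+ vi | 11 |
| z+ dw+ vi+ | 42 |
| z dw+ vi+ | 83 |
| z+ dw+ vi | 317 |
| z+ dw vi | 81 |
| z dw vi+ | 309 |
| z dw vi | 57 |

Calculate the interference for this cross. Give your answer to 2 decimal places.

The two most frequent reciprocal classes, z dw vi+ and z+ dw+ vi, are the parental types, so the F1 was z dw vi+ / z+ dw+ vi.
The two rarest classes, z+ dw vi+ and z dw+ vi, are the double crossovers. Comparing them with the parentals, only the z allele has switched, so z is the middle locus and the order is vi – z – dw.
vi–z: (99 + 20)/909 = 0.1309; z–dw: (164 + 20)/909 = 0.2024.
Expected DCO frequency = 0.1309 × 0.2024 ≈ 0.02649; observed = 20/909 ≈ 0.02200.
Coefficient of coincidence = 0.02200/0.02649 ≈ 0.83; interference = 1 − 0.83 = 0.17.

0.17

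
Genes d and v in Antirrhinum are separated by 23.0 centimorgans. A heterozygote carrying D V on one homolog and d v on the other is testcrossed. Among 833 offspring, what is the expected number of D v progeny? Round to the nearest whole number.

96

A map distance of 23.0 centimorgans corresponds to a recombination frequency of 0.230.
The F1 is D V / d v, so D v is a recombinant gamete class with expected frequency r/2 = 0.230/2 = 0.1150.
Expected number = 0.1150 × 833 = 95.80 ≈ 96.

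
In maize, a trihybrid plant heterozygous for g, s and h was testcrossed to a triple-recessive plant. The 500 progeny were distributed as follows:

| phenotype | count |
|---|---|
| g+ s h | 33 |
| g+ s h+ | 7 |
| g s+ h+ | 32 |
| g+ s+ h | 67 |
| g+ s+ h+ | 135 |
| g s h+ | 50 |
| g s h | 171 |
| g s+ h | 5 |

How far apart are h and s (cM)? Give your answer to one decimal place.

25.8 cM

The two most frequent reciprocal classes, g s h and g+ s+ h+, are the parental types, so the F1 was g s h / g+ s+ h+.
The two rarest classes, g s+ h and g+ s h+, are the double crossovers. Comparing them with the parentals, only the s allele has switched, so s is the middle locus and the order is g – s – h.
Crossovers in the s–h interval produce the single-crossover classes g s h+ and g+ s+ h (50 + 67 = 117) plus the double crossovers (12).
RF(s–h) = (117 + 12) / 500 = 129/500 = 0.2580 → 25.8 cM.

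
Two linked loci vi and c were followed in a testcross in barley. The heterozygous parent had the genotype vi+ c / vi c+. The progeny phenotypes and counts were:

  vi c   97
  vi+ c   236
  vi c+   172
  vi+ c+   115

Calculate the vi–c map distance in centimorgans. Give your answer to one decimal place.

The recombinant classes are vi+ c+ and vi c: 115 + 97 = 212.
Recombination frequency = 212/620 = 0.3419 ≈ 34.2%, i.e. 34.2 centimorgans.

34.2 centimorgans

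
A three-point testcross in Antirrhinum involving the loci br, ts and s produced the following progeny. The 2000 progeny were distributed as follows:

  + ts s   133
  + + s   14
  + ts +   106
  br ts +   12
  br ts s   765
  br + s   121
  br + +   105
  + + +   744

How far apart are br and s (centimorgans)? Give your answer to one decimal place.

13.2 centimorgans

The two most frequent reciprocal classes, br ts s and + + +, are the parental types, so the F1 was br ts s / + + +.
The two rarest classes, br ts + and + + s, are the double crossovers. Comparing them with the parentals, only the s allele has switched, so s is the middle locus and the order is ts – s – br.
Crossovers in the s–br interval produce the single-crossover classes + ts s and br + + (133 + 105 = 238) plus the double crossovers (26).
RF(s–br) = (238 + 26) / 2000 = 264/2000 = 0.1320 → 13.2 centimorgans.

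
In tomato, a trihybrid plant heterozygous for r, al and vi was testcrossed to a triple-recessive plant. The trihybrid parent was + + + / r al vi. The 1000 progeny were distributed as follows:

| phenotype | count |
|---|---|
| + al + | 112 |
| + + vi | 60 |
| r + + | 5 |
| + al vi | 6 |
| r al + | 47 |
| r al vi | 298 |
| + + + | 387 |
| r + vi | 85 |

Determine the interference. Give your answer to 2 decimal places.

0.55

The two rarest classes, r + + and + al vi, are the double crossovers. Comparing them with the parentals, only the r allele has switched, so r is the middle locus and the order is vi – r – al.
vi–r: (107 + 11)/1000 = 0.1180; r–al: (197 + 11)/1000 = 0.2080.
Expected DCO frequency = 0.1180 × 0.2080 ≈ 0.02454; observed = 11/1000 ≈ 0.01100.
Coefficient of coincidence = 0.01100/0.02454 ≈ 0.45; interference = 1 − 0.45 = 0.55.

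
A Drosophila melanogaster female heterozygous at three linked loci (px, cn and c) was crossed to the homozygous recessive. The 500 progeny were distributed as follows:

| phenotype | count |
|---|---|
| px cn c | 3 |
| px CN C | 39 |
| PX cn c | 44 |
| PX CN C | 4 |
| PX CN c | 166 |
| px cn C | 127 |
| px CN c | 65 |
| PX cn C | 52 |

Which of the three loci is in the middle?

c

The two most frequent reciprocal classes, PX CN c and px cn C, are the parental types, so the F1 was PX CN c / px cn C.
The two rarest classes, PX CN C and px cn c, are the double crossovers. Comparing them with the parentals, only the c allele has switched, so c is the middle locus and the order is px – c – cn.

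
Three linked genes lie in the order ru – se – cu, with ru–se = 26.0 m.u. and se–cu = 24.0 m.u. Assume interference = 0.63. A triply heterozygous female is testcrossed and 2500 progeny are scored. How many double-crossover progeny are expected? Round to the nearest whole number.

Map distances give recombination frequencies of 0.260 and 0.240 for the two intervals.
With interference 0.63 (so coincidence = 0.37), expected double-crossover frequency = 0.260 × 0.240 × 0.37 = 0.02309.
Expected number = 0.02309 × 2500 = 57.72 ≈ 58.

58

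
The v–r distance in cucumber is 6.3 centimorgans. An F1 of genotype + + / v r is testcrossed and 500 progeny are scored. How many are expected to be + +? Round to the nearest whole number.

A map distance of 6.3 centimorgans corresponds to a recombination frequency of 0.063.
The F1 is + + / v r, so + + is a parental gamete class with expected frequency (1 − r)/2 = 0.937/2 = 0.4685.
Expected number = 0.4685 × 500 = 234.25 ≈ 234.

234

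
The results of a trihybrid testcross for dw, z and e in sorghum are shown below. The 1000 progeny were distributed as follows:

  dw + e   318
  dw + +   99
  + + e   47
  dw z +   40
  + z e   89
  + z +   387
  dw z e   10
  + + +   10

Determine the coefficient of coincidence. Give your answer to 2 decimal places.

0.90

The two most frequent reciprocal classes, dw + e and + z +, are the parental types, so the F1 was dw + e / + z +.
The two rarest classes, dw z e and + + +, are the double crossovers. Comparing them with the parentals, only the z allele has switched, so z is the middle locus and the order is dw – z – e.
dw–z: (87 + 20)/1000 = 0.1070; z–e: (188 + 20)/1000 = 0.2080.
Expected DCO frequency = 0.1070 × 0.2080 ≈ 0.02226; observed = 20/1000 ≈ 0.02000.
Coefficient of coincidence = 0.02000/0.02226 ≈ 0.90.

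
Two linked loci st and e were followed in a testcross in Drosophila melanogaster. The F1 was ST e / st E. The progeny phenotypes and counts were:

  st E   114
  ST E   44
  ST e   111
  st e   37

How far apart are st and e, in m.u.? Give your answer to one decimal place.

26.5 m.u.

The recombinant classes are ST E and st e: 44 + 37 = 81.
Recombination frequency = 81/306 = 0.2647 ≈ 26.5%, i.e. 26.5 m.u.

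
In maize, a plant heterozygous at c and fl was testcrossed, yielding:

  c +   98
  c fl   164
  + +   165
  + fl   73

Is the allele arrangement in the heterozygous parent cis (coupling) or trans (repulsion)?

cis

The two most frequent classes are + + (165) and c fl (164); these are the parental (non-recombinant) types.
So the F1 carried + + on one chromosome and c fl on the other — the recessive alleles are on the same chromosome (cis / coupling).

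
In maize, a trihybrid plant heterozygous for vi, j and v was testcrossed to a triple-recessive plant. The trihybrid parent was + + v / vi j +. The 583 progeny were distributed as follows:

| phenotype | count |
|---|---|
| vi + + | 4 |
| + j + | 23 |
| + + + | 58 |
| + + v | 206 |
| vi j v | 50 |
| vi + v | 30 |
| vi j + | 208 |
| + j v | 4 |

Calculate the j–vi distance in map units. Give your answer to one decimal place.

The two rarest classes, + j v and vi + +, are the double crossovers. Comparing them with the parentals, only the j allele has switched, so j is the middle locus and the order is v – j – vi.
Crossovers in the j–vi interval produce the single-crossover classes vi + v and + j + (30 + 23 = 53) plus the double crossovers (8).
RF(j–vi) = (53 + 8) / 583 = 61/583 = 0.1046 → 10.5 map units.

10.5 map units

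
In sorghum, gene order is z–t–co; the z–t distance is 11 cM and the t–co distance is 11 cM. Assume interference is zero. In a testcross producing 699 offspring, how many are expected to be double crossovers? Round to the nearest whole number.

8

Map distances give recombination frequencies of 0.110 and 0.110 for the two intervals.
With no interference, expected double-crossover frequency = 0.110 × 0.110 = 0.01210.
Expected number = 0.01210 × 699 = 8.46 ≈ 8.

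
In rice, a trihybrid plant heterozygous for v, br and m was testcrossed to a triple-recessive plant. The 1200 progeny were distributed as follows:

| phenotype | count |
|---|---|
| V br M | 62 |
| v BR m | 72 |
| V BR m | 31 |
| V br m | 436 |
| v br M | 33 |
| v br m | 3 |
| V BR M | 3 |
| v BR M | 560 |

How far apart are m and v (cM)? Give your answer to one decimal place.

The two most frequent reciprocal classes, V br m and v BR M, are the parental types, so the F1 was V br m / v BR M.
The two rarest classes, v br m and V BR M, are the double crossovers. Comparing them with the parentals, only the v allele has switched, so v is the middle locus and the order is br – v – m.
Crossovers in the v–m interval produce the single-crossover classes V br M and v BR m (62 + 72 = 134) plus the double crossovers (6).
RF(v–m) = (134 + 6) / 1200 = 140/1200 = 0.1167 → 11.7 cM.

11.7 cM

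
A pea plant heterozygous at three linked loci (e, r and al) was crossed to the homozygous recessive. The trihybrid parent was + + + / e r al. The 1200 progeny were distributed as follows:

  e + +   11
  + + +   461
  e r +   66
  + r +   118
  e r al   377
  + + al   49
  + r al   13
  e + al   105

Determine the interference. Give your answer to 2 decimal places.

0.16

The two rarest classes, e + + and + r al, are the double crossovers. Comparing them with the parentals, only the e allele has switched, so e is the middle locus and the order is al – e – r.
al–e: (115 + 24)/1200 = 0.1158; e–r: (223 + 24)/1200 = 0.2058.
Expected DCO frequency = 0.1158 × 0.2058 ≈ 0.02383; observed = 24/1200 ≈ 0.02000.
Coefficient of coincidence = 0.02000/0.02383 ≈ 0.84; interference = 1 − 0.84 = 0.16.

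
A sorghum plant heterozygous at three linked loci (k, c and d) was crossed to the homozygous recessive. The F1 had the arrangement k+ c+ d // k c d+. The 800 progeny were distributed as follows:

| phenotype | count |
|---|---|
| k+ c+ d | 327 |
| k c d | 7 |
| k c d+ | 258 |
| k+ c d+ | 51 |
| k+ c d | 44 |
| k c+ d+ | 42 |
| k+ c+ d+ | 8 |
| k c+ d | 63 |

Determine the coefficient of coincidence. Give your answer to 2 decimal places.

0.92

The two rarest classes, k+ c+ d+ and k c d, are the double crossovers. Comparing them with the parentals, only the d allele has switched, so d is the middle locus and the order is c – d – k.
c–d: (86 + 15)/800 = 0.1263; d–k: (114 + 15)/800 = 0.1613.
Expected DCO frequency = 0.1263 × 0.1613 ≈ 0.02037; observed = 15/800 ≈ 0.01875.
Coefficient of coincidence = 0.01875/0.02037 ≈ 0.92.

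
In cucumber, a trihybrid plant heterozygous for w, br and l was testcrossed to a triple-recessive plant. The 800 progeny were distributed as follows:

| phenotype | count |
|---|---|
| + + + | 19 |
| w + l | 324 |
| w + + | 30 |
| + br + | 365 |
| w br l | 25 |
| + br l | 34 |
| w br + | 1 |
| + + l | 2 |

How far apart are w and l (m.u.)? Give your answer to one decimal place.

8.4 m.u.

The two most frequent reciprocal classes, + br + and w + l, are the parental types, so the F1 was + br + / w + l.
The two rarest classes, w br + and + + l, are the double crossovers. Comparing them with the parentals, only the w allele has switched, so w is the middle locus and the order is br – w – l.
Crossovers in the w–l interval produce the single-crossover classes + br l and w + + (34 + 30 = 64) plus the double crossovers (3).
RF(w–l) = (64 + 3) / 800 = 67/800 = 0.0838 → 8.4 m.u.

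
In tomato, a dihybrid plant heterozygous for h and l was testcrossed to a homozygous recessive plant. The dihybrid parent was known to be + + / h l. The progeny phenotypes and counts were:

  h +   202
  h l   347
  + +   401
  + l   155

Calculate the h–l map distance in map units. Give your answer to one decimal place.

32.3 map units

The recombinant classes are + l and h +: 155 + 202 = 357.
Recombination frequency = 357/1105 = 0.3231 ≈ 32.3%, i.e. 32.3 map units.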